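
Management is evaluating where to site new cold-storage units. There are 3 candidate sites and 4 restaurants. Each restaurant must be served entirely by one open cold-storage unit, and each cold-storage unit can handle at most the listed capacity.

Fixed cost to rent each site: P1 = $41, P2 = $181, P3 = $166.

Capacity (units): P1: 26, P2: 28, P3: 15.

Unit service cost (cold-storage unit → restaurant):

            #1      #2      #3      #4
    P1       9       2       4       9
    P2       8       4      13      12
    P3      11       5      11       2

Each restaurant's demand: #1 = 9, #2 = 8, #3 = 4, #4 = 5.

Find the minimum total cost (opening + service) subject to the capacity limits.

Minimum total cost: 199

Open {P1}: #1→P1 9·9=81, #2→P1 2·8=16, #3→P1 4·4=16, #4→P1 9·5=45.
Loads: P1 carries 26/26. Service 158; fixed 41; total 199.
Next best feasible plan costs 330.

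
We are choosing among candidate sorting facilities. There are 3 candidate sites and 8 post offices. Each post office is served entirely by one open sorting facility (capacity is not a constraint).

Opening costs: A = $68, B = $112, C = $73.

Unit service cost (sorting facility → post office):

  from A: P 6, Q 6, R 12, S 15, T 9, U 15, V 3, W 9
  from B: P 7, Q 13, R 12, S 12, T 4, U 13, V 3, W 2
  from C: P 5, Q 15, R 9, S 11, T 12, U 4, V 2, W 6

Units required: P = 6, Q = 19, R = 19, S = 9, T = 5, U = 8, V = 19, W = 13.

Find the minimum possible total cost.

Minimum total cost: 748

For any fixed open set, each post office goes to its cheapest open site; total = fixed + service.
{A, C}: P→C 5·6=30, Q→A 6·19=114, R→C 9·19=171, S→C 11·9=99, T→A 9·5=45, U→C 4·8=32, V→C 2·19=38, W→C 6·13=78. Service 607; fixed 141; total 748.
{A, B, C}: service 530 + fixed 253 = 783
{B, C}: service 663 + fixed 185 = 848
{A}: P→A 6·6=36, Q→A 6·19=114, R→A 12·19=228, S→A 15·9=135, T→A 9·5=45, U→A 15·8=120, V→A 3·19=57, W→A 9·13=117. Service 852; fixed 68; total 920.
No other subset beats 748.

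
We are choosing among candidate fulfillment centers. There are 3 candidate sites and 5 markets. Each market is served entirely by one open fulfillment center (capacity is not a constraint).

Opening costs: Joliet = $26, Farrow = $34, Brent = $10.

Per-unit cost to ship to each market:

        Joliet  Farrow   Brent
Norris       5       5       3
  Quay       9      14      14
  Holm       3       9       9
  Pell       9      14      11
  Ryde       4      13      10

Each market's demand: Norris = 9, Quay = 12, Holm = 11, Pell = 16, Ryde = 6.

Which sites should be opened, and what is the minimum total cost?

Open Joliet and Brent; minimum total cost 372.

For any fixed open set, each market goes to its cheapest open site; total = fixed + service.
{Joliet, Brent}: Norris→Brent 3·9=27, Quay→Joliet 9·12=108, Holm→Joliet 3·11=33, Pell→Joliet 9·16=144, Ryde→Joliet 4·6=24. Service 336; fixed 36; total 372.
{Joliet}: service 354 + fixed 26 = 380
{Joliet, Farrow, Brent}: service 336 + fixed 70 = 406
{Brent}: Norris→Brent 3·9=27, Quay→Brent 14·12=168, Holm→Brent 9·11=99, Pell→Brent 11·16=176, Ryde→Brent 10·6=60. Service 530; fixed 10; total 540.
No other subset beats 372.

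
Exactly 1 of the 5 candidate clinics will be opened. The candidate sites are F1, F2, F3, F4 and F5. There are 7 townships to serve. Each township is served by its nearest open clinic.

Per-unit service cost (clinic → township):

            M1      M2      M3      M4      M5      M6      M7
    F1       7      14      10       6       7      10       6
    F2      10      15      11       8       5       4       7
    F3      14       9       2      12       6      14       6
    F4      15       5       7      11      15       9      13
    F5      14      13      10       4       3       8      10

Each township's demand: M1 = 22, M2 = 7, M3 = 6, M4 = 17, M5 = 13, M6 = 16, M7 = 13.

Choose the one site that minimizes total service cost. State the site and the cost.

Choose F1 only; total service cost 743.

With exactly 1 open, each township uses its cheapest among the chosen.
{F1}: M1→F1 7·22=154, M2→F1 14·7=98, M3→F1 10·6=60, M4→F1 6·17=102, M5→F1 7·13=91, M6→F1 10·16=160, M7→F1 6·13=78. Service cost 743.
{F2}: service cost 747
{F5}: service cost 824
Among all 5 size-1 choices, {F1} is lowest.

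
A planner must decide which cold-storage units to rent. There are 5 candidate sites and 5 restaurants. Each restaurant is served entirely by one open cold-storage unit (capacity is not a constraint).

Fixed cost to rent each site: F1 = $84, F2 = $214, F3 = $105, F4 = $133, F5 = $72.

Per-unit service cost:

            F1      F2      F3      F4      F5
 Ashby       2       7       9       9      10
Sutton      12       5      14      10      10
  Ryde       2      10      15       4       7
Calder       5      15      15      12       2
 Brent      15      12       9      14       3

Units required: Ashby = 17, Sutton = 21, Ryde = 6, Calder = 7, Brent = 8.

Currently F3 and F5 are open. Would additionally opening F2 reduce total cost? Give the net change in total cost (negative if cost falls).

Current service cost with {F3, F5}: 443.
Adding F2: each restaurant re-picks its cheapest; new service cost 304, saving 139.
Extra fixed cost: 214. Net change = 214 − 139 = 75.
(Totals: 620 → 695.)

No — net change +75 (cost rises by 75).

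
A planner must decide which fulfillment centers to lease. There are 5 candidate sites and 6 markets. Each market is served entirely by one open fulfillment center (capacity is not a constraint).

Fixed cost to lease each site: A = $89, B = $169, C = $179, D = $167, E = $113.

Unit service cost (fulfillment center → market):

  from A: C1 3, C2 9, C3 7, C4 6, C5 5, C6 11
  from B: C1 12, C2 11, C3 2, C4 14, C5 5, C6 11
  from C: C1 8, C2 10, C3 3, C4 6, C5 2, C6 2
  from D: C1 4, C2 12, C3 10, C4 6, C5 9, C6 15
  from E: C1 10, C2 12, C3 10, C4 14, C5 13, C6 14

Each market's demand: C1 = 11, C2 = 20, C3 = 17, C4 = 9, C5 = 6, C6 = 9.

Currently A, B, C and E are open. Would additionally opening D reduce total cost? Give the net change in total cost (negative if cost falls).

Current service cost with {A, B, C, E}: 331.
Adding D: each market re-picks its cheapest; new service cost 331, saving 0.
Extra fixed cost: 167. Net change = 167 − 0 = 167.
(Totals: 881 → 1048.)

No — net change +167 (cost rises by 167).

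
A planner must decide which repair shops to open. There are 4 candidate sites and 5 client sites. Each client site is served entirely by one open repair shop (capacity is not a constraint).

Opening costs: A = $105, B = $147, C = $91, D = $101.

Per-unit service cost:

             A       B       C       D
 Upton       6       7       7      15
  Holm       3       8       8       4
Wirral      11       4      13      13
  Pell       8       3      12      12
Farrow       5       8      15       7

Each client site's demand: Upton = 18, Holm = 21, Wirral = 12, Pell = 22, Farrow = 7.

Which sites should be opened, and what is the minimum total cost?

For any fixed open set, each client site goes to its cheapest open site; total = fixed + service.
{A, B}: Upton→A 6·18=108, Holm→A 3·21=63, Wirral→B 4·12=48, Pell→B 3·22=66, Farrow→A 5·7=35. Service 320; fixed 252; total 572.
{B}: service 464 + fixed 147 = 611
{A}: Upton→A 6·18=108, Holm→A 3·21=63, Wirral→A 11·12=132, Pell→A 8·22=176, Farrow→A 5·7=35. Service 514; fixed 105; total 619.
{A, B, C, D}: Upton→A 6·18=108, Holm→A 3·21=63, Wirral→B 4·12=48, Pell→B 3·22=66, Farrow→A 5·7=35. Service 320; fixed 444; total 764.
No other subset beats 572.

Open A and B; minimum total cost 572.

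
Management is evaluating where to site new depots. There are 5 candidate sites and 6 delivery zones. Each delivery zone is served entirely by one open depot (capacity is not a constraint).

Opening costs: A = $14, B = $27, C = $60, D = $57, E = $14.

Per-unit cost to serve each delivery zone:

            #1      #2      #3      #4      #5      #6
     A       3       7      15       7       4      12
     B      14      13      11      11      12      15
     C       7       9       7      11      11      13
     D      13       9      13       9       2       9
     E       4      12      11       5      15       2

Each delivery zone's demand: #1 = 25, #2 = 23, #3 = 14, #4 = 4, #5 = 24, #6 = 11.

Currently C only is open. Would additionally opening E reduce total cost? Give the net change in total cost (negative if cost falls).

Yes — net change −206 (cost falls by 206).

Current service cost with {C}: 931.
Adding E: each delivery zone re-picks its cheapest; new service cost 711, saving 220.
Extra fixed cost: 14. Net change = 14 − 220 = -206.
(Totals: 991 → 785.)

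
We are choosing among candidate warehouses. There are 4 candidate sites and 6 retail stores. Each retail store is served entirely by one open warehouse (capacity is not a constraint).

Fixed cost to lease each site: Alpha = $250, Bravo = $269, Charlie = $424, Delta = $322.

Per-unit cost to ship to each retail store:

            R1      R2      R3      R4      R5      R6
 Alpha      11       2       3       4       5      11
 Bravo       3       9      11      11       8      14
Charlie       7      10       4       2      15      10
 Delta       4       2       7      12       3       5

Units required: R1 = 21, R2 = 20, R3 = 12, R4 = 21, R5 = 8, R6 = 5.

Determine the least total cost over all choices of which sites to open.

Minimum total cost: 736

For any fixed open set, each retail store goes to its cheapest open site; total = fixed + service.
{Alpha}: R1→Alpha 11·21=231, R2→Alpha 2·20=40, R3→Alpha 3·12=36, R4→Alpha 4·21=84, R5→Alpha 5·8=40, R6→Alpha 11·5=55. Service 486; fixed 250; total 736.
{Delta}: service 509 + fixed 322 = 831
{Alpha, Bravo}: R1→Bravo 3·21=63, R2→Alpha 2·20=40, R3→Alpha 3·12=36, R4→Alpha 4·21=84, R5→Alpha 5·8=40, R6→Alpha 11·5=55. Service 318; fixed 519; total 837.
{Alpha, Bravo, Charlie, Delta}: R1→Bravo 3·21=63, R2→Alpha 2·20=40, R3→Alpha 3·12=36, R4→Charlie 2·21=42, R5→Delta 3·8=24, R6→Delta 5·5=25. Service 230; fixed 1265; total 1495.
(All 15 nonempty subsets were checked; Alpha only is lowest.)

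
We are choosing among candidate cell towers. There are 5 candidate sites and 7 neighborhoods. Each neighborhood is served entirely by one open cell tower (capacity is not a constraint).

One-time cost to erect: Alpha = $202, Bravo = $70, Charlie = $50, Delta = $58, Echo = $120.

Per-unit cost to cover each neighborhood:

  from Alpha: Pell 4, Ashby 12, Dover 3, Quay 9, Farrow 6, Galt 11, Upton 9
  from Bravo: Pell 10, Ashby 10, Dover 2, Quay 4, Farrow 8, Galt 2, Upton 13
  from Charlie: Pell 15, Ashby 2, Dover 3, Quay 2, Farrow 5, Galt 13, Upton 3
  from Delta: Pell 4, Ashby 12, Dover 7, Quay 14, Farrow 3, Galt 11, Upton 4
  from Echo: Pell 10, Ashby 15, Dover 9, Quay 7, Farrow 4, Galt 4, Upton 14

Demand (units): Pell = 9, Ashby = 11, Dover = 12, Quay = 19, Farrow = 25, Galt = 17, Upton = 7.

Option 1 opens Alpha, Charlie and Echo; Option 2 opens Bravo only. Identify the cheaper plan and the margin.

Option 1: {Alpha, Charlie, Echo}: Pell→Alpha 4·9=36, Ashby→Charlie 2·11=22, Dover→Alpha 3·12=36, Quay→Charlie 2·19=38, Farrow→Echo 4·25=100, Galt→Echo 4·17=68, Upton→Charlie 3·7=21. Service 321; fixed 372; total 693.
Option 2: {Bravo}: Pell→Bravo 10·9=90, Ashby→Bravo 10·11=110, Dover→Bravo 2·12=24, Quay→Bravo 4·19=76, Farrow→Bravo 8·25=200, Galt→Bravo 2·17=34, Upton→Bravo 13·7=91. Service 625; fixed 70; total 695.
Difference: |693 − 695| = 2.

Option 1 is cheaper by 2.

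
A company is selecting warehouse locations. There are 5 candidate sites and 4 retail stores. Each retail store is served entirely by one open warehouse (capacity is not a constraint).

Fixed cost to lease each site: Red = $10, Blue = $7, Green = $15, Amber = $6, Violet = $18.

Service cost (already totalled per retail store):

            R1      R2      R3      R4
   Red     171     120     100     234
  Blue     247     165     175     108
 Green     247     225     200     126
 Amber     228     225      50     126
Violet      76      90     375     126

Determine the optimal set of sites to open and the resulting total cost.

Open Blue, Amber and Violet; minimum total cost 355.

For any fixed open set, each retail store goes to its cheapest open site; total = fixed + service.
{Blue, Amber, Violet}: R1→Violet 76, R2→Violet 90, R3→Amber 50, R4→Blue 108. Service 324; fixed 31; total 355.
{Red, Blue, Amber, Violet}: service 324 + fixed 41 = 365
{Amber, Violet}: R1→Violet 76, R2→Violet 90, R3→Amber 50, R4→Amber 126. Service 342; fixed 24; total 366.
{Red, Blue, Green, Amber, Violet}: R1→Violet 76, R2→Violet 90, R3→Amber 50, R4→Blue 108. Service 324; fixed 56; total 380.
No other subset beats 355.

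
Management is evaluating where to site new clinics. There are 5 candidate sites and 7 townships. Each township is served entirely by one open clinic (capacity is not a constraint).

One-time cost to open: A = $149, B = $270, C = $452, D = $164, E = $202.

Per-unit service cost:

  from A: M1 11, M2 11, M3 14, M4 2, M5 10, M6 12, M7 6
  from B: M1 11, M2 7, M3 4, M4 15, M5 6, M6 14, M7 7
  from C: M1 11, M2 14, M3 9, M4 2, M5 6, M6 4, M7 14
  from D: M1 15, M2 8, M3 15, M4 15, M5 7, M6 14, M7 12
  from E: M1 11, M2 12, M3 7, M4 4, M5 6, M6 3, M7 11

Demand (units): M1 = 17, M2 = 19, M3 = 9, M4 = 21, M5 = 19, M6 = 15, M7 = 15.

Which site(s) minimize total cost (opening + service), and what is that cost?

Open E only; minimum total cost 1088.

For any fixed open set, each township goes to its cheapest open site; total = fixed + service.
{E}: M1→E 11·17=187, M2→E 12·19=228, M3→E 7·9=63, M4→E 4·21=84, M5→E 6·19=114, M6→E 3·15=45, M7→E 11·15=165. Service 886; fixed 202; total 1088.
{A, E}: service 750 + fixed 351 = 1101
{A}: service 1024 + fixed 149 = 1173
{A, B, C, D, E}: M1→A 11·17=187, M2→B 7·19=133, M3→B 4·9=36, M4→A 2·21=42, M5→B 6·19=114, M6→E 3·15=45, M7→A 6·15=90. Service 647; fixed 1237; total 1884.
No other subset beats 1088.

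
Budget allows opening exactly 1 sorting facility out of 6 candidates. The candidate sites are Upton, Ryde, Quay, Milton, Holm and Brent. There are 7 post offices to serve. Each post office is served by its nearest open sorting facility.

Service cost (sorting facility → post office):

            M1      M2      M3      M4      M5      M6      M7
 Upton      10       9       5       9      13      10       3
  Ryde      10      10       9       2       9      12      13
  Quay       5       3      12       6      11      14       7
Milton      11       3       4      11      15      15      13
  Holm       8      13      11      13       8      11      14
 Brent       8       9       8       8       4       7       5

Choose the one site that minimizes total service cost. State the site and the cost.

With exactly 1 open, each post office uses its cheapest among the chosen.
{Brent}: M1→Brent 8, M2→Brent 9, M3→Brent 8, M4→Brent 8, M5→Brent 4, M6→Brent 7, M7→Brent 5. Service cost 49.
{Quay}: service cost 58
{Upton}: service cost 59
Among all 6 size-1 choices, {Brent} is lowest.

Choose Brent only; total service cost 49.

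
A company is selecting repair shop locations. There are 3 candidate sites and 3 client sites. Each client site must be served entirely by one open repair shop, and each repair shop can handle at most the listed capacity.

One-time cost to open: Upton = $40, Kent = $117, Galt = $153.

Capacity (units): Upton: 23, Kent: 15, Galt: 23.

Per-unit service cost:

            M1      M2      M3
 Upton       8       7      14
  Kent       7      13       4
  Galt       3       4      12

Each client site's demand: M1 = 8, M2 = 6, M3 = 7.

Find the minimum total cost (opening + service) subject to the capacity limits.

Minimum total cost: 244

Open {Upton}: M1→Upton 8·8=64, M2→Upton 7·6=42, M3→Upton 14·7=98.
Loads: Upton carries 21/23. Service 204; fixed 40; total 244.
Next best feasible plan costs 283.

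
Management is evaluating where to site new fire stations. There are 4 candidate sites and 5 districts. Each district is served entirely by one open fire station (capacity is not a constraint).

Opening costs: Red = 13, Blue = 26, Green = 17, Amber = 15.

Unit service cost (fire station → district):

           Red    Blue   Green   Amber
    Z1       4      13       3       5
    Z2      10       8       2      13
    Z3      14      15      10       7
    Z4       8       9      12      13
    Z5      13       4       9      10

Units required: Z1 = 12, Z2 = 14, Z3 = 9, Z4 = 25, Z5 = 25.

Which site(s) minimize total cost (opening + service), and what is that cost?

Open Red, Blue, Green and Amber; minimum total cost 498.

For any fixed open set, each district goes to its cheapest open site; total = fixed + service.
{Red, Blue, Green, Amber}: Z1→Green 3·12=36, Z2→Green 2·14=28, Z3→Amber 7·9=63, Z4→Red 8·25=200, Z5→Blue 4·25=100. Service 427; fixed 71; total 498.
{Red, Blue, Green}: Z1→Green 3·12=36, Z2→Green 2·14=28, Z3→Green 10·9=90, Z4→Red 8·25=200, Z5→Blue 4·25=100. Service 454; fixed 56; total 510.
{Blue, Green, Amber}: service 452 + fixed 58 = 510
{Red}: service 839 + fixed 13 = 852
No other subset beats 498.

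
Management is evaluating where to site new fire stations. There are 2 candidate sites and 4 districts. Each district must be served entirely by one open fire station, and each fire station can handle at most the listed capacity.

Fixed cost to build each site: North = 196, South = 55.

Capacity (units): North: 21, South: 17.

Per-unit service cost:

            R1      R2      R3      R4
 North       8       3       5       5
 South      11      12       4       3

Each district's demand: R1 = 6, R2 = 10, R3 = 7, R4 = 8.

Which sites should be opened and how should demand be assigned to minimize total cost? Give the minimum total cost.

Open {North, South}: R1→North 8·6=48, R2→North 3·10=30, R3→South 4·7=28, R4→South 3·8=24.
Loads: North carries 16/21, South carries 15/17. Service 130; fixed 251; total 381.
Next best feasible plan costs 406.

Minimum total cost: 381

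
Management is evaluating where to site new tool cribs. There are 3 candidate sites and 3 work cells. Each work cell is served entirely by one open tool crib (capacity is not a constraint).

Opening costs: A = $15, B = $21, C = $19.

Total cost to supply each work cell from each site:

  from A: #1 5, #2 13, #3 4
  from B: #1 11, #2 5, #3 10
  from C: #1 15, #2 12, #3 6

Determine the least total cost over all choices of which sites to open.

For any fixed open set, each work cell goes to its cheapest open site; total = fixed + service.
{A}: #1→A 5, #2→A 13, #3→A 4. Service 22; fixed 15; total 37.
{B}: #1→B 11, #2→B 5, #3→B 10. Service 26; fixed 21; total 47.
{A, B}: service 14 + fixed 36 = 50
{A, B, C}: service 14 + fixed 55 = 69
(All 7 nonempty subsets were checked; A only is lowest.)

Minimum total cost: 37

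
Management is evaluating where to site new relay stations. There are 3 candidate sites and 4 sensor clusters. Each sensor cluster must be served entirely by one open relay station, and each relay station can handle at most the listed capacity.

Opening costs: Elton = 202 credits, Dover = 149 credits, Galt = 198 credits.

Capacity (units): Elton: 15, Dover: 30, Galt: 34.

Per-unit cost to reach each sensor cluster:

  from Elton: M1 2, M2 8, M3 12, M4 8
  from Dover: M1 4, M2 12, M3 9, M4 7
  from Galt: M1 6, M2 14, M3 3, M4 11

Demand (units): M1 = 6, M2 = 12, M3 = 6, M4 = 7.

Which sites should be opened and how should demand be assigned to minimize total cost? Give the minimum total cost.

Open {Galt}: M1→Galt 6·6=36, M2→Galt 14·12=168, M3→Galt 3·6=18, M4→Galt 11·7=77.
Loads: Galt carries 31/34. Service 299; fixed 198; total 497.
Next best feasible plan costs 574.

Minimum total cost: 497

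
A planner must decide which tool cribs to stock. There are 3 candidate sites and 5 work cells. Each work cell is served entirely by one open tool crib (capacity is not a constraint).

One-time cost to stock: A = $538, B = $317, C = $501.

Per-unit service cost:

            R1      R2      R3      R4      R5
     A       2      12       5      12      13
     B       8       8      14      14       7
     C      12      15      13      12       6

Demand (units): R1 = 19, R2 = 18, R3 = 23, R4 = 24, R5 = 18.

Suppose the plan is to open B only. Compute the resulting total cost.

Each work cell is assigned to its cheapest site among the open ones.
{B}: R1→B 8·19=152, R2→B 8·18=144, R3→B 14·23=322, R4→B 14·24=336, R5→B 7·18=126. Service 1080; fixed 317; total 1397.

Total cost: 1397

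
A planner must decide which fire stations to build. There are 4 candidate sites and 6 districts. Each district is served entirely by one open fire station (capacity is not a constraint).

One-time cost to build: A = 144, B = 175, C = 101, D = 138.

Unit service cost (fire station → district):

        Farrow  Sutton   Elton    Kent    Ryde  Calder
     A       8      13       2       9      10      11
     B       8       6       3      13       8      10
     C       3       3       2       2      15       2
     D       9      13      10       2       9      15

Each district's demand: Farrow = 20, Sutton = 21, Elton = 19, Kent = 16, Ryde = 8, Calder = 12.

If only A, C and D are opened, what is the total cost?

Total cost: 672

Each district is assigned to its cheapest site among the open ones.
{A, C, D}: Farrow→C 3·20=60, Sutton→C 3·21=63, Elton→A 2·19=38, Kent→C 2·16=32, Ryde→D 9·8=72, Calder→C 2·12=24. Service 289; fixed 383; total 672.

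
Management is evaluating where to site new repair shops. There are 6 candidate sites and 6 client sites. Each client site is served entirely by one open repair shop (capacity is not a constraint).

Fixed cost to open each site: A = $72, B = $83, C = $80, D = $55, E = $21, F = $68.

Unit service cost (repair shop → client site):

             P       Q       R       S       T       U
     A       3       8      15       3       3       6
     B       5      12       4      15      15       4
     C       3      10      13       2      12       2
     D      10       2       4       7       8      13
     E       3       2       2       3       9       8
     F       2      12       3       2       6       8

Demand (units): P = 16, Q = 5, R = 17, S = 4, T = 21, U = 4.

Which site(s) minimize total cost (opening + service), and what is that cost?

For any fixed open set, each client site goes to its cheapest open site; total = fixed + service.
{A, E}: P→A 3·16=48, Q→E 2·5=10, R→E 2·17=34, S→A 3·4=12, T→A 3·21=63, U→A 6·4=24. Service 191; fixed 93; total 284.
{E, F}: service 242 + fixed 89 = 331
{A, E, F}: P→F 2·16=32, Q→E 2·5=10, R→E 2·17=34, S→F 2·4=8, T→A 3·21=63, U→A 6·4=24. Service 171; fixed 161; total 332.
{A, B, C, D, E, F}: service 155 + fixed 379 = 534
No other subset beats 284.

Open A and E; minimum total cost 284.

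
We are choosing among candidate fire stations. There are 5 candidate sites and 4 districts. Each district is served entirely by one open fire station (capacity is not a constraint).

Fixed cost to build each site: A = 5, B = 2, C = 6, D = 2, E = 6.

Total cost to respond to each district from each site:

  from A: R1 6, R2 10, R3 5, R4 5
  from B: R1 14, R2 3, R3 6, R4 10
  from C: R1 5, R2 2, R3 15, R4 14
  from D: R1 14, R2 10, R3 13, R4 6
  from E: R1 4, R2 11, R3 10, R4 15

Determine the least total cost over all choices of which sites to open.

Minimum total cost: 26

For any fixed open set, each district goes to its cheapest open site; total = fixed + service.
{A, B}: R1→A 6, R2→B 3, R3→A 5, R4→A 5. Service 19; fixed 7; total 26.
{A, B, D}: R1→A 6, R2→B 3, R3→A 5, R4→A 5. Service 19; fixed 9; total 28.
{A, C}: service 17 + fixed 11 = 28
{A, B, C, D, E}: service 16 + fixed 21 = 37
No other subset beats 26.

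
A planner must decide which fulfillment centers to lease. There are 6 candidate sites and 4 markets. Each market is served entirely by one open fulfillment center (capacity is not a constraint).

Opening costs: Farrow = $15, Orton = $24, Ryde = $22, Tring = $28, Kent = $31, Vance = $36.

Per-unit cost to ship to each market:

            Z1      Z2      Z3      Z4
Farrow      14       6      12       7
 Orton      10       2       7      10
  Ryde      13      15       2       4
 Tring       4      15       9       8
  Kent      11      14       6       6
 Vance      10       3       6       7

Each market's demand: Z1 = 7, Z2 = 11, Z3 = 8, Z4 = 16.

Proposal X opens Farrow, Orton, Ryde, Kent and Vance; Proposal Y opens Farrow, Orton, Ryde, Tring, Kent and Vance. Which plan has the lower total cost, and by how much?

Proposal X: {Farrow, Orton, Ryde, Kent, Vance}: Z1→Orton 10·7=70, Z2→Orton 2·11=22, Z3→Ryde 2·8=16, Z4→Ryde 4·16=64. Service 172; fixed 128; total 300.
Proposal Y: {Farrow, Orton, Ryde, Tring, Kent, Vance}: Z1→Tring 4·7=28, Z2→Orton 2·11=22, Z3→Ryde 2·8=16, Z4→Ryde 4·16=64. Service 130; fixed 156; total 286.
Difference: |300 − 286| = 14.

Proposal Y is cheaper by 14.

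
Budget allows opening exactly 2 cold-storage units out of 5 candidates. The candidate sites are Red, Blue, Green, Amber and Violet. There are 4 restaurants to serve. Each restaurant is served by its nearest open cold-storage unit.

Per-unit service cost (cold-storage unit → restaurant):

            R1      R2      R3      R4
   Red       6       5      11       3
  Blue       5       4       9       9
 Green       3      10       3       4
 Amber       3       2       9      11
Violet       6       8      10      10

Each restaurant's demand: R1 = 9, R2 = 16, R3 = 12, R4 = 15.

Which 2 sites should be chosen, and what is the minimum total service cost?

With exactly 2 open, each restaurant uses its cheapest among the chosen.
{Green, Amber}: R1→Green 3·9=27, R2→Amber 2·16=32, R3→Green 3·12=36, R4→Green 4·15=60. Service cost 155.
{Blue, Green}: service cost 187
{Red, Green}: service cost 188
Among all 10 size-2 choices, {Green, Amber} is lowest.

Choose Green and Amber; total service cost 155.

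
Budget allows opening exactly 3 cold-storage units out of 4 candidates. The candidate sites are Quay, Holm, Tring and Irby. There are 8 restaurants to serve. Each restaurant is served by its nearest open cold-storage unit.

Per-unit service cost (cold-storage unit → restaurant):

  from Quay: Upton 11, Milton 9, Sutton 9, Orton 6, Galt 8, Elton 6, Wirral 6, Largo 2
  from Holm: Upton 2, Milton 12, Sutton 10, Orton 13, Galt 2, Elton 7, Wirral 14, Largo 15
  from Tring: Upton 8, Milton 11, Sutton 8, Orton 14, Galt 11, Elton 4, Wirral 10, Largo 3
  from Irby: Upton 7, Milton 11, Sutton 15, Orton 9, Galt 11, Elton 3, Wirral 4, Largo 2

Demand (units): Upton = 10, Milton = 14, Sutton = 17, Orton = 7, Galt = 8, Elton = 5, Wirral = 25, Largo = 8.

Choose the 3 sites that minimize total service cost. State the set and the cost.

Choose Quay, Holm and Irby; total service cost 488.

With exactly 3 open, each restaurant uses its cheapest among the chosen.
{Quay, Holm, Irby}: Upton→Holm 2·10=20, Milton→Quay 9·14=126, Sutton→Quay 9·17=153, Orton→Quay 6·7=42, Galt→Holm 2·8=16, Elton→Irby 3·5=15, Wirral→Irby 4·25=100, Largo→Quay 2·8=16. Service cost 488.
{Holm, Tring, Irby}: service cost 520
{Quay, Holm, Tring}: service cost 526
Among all 4 size-3 choices, {Quay, Holm, Irby} is lowest.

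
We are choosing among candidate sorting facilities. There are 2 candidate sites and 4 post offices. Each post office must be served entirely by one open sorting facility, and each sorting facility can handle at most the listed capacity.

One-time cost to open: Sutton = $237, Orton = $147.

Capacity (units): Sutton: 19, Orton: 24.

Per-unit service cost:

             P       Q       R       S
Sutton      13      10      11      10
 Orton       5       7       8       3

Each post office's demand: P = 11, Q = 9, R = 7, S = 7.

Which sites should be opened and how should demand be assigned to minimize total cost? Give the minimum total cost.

Minimum total cost: 627

Open {Sutton, Orton}: P→Orton 5·11=55, Q→Sutton 10·9=90, R→Sutton 11·7=77, S→Orton 3·7=21.
Loads: Sutton carries 16/19, Orton carries 18/24. Service 243; fixed 384; total 627.
Next best feasible plan costs 649.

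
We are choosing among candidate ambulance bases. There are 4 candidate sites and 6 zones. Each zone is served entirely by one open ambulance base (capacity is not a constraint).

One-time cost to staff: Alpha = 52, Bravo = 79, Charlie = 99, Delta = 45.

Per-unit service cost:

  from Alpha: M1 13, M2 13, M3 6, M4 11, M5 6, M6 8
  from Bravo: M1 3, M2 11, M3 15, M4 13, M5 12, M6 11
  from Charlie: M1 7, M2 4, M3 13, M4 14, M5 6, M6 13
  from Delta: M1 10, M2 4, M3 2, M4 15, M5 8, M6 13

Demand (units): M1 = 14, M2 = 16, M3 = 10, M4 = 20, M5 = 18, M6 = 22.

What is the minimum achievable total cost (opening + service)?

Minimum total cost: 806

For any fixed open set, each zone goes to its cheapest open site; total = fixed + service.
{Alpha, Bravo, Delta}: M1→Bravo 3·14=42, M2→Delta 4·16=64, M3→Delta 2·10=20, M4→Alpha 11·20=220, M5→Alpha 6·18=108, M6→Alpha 8·22=176. Service 630; fixed 176; total 806.
{Alpha, Delta}: M1→Delta 10·14=140, M2→Delta 4·16=64, M3→Delta 2·10=20, M4→Alpha 11·20=220, M5→Alpha 6·18=108, M6→Alpha 8·22=176. Service 728; fixed 97; total 825.
{Alpha, Charlie}: service 726 + fixed 151 = 877
{Alpha, Bravo, Charlie, Delta}: M1→Bravo 3·14=42, M2→Charlie 4·16=64, M3→Delta 2·10=20, M4→Alpha 11·20=220, M5→Alpha 6·18=108, M6→Alpha 8·22=176. Service 630; fixed 275; total 905.
No other subset beats 806.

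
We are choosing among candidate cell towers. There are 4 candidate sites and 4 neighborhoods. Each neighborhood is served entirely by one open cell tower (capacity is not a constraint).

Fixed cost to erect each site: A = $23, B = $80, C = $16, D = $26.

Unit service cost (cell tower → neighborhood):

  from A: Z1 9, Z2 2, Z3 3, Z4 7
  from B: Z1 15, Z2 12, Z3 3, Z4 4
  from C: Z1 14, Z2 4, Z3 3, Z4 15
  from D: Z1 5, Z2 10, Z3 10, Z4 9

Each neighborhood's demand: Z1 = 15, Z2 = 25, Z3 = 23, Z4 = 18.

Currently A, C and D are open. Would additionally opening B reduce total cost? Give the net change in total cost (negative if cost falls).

Current service cost with {A, C, D}: 320.
Adding B: each neighborhood re-picks its cheapest; new service cost 266, saving 54.
Extra fixed cost: 80. Net change = 80 − 54 = 26.
(Totals: 385 → 411.)

No — net change +26 (cost rises by 26).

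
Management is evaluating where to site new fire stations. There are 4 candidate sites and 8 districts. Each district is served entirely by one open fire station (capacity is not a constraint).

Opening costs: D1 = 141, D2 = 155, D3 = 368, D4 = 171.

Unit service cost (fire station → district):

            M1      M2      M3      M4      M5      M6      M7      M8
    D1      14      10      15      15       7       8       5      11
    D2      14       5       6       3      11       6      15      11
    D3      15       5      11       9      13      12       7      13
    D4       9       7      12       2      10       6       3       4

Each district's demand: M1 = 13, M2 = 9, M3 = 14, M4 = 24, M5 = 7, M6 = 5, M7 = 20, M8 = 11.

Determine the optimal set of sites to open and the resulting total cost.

For any fixed open set, each district goes to its cheapest open site; total = fixed + service.
{D4}: M1→D4 9·13=117, M2→D4 7·9=63, M3→D4 12·14=168, M4→D4 2·24=48, M5→D4 10·7=70, M6→D4 6·5=30, M7→D4 3·20=60, M8→D4 4·11=44. Service 600; fixed 171; total 771.
{D2, D4}: M1→D4 9·13=117, M2→D2 5·9=45, M3→D2 6·14=84, M4→D4 2·24=48, M5→D4 10·7=70, M6→D2 6·5=30, M7→D4 3·20=60, M8→D4 4·11=44. Service 498; fixed 326; total 824.
{D1, D4}: service 579 + fixed 312 = 891
{D1, D2, D3, D4}: M1→D4 9·13=117, M2→D2 5·9=45, M3→D2 6·14=84, M4→D4 2·24=48, M5→D1 7·7=49, M6→D2 6·5=30, M7→D4 3·20=60, M8→D4 4·11=44. Service 477; fixed 835; total 1312.
No other subset beats 771.

Open D4 only; minimum total cost 771.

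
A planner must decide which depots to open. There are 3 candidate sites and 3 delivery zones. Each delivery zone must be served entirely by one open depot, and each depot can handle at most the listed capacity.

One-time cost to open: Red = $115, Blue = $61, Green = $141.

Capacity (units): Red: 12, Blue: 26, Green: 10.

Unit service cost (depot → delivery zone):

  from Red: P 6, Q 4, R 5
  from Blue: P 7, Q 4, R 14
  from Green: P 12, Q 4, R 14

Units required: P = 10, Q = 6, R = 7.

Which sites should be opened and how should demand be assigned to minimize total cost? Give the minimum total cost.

Open {Blue}: P→Blue 7·10=70, Q→Blue 4·6=24, R→Blue 14·7=98.
Loads: Blue carries 23/26. Service 192; fixed 61; total 253.
Next best feasible plan costs 305.

Minimum total cost: 253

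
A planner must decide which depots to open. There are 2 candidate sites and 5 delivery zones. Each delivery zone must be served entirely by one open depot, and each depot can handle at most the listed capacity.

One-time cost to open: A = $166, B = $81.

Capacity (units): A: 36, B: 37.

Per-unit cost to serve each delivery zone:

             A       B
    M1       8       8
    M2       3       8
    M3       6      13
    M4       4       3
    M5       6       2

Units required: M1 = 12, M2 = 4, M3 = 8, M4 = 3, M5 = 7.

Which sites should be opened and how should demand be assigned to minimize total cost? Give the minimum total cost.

Open {B}: M1→B 8·12=96, M2→B 8·4=32, M3→B 13·8=104, M4→B 3·3=9, M5→B 2·7=14.
Loads: B carries 34/37. Service 255; fixed 81; total 336.
Next best feasible plan costs 376.

Minimum total cost: 336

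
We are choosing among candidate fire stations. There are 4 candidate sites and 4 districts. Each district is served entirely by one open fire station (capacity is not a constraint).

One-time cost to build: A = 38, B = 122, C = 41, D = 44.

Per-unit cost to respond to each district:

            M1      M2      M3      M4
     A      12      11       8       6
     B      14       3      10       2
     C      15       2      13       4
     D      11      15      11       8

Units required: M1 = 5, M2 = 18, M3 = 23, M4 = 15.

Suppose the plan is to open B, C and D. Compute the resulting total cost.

Total cost: 558

Each district is assigned to its cheapest site among the open ones.
{B, C, D}: M1→D 11·5=55, M2→C 2·18=36, M3→B 10·23=230, M4→B 2·15=30. Service 351; fixed 207; total 558.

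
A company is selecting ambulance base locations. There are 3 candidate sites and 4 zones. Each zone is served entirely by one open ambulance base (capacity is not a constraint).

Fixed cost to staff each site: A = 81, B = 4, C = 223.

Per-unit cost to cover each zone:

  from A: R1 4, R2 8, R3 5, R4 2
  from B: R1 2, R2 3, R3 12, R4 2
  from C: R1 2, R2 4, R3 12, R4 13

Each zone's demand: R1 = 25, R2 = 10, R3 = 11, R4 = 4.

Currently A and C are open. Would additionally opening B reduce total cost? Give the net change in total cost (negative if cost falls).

Yes — net change −6 (cost falls by 6).

Current service cost with {A, C}: 153.
Adding B: each zone re-picks its cheapest; new service cost 143, saving 10.
Extra fixed cost: 4. Net change = 4 − 10 = -6.
(Totals: 457 → 451.)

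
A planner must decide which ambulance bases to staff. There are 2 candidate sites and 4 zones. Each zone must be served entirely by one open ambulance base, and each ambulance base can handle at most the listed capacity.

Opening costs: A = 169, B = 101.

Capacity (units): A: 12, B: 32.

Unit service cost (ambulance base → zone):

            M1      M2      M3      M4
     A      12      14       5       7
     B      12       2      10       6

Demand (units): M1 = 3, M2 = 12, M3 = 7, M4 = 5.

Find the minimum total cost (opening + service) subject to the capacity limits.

Open {B}: M1→B 12·3=36, M2→B 2·12=24, M3→B 10·7=70, M4→B 6·5=30.
Loads: B carries 27/32. Service 160; fixed 101; total 261.
Next best feasible plan costs 395.

Minimum total cost: 261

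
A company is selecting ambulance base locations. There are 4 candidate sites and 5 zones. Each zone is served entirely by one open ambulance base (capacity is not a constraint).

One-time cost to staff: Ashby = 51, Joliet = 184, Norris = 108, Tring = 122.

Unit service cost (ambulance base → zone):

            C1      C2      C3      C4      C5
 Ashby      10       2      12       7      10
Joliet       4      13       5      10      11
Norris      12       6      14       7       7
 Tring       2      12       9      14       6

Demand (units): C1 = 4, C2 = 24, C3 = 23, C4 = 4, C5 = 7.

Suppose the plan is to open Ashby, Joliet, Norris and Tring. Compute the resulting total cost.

Each zone is assigned to its cheapest site among the open ones.
{Ashby, Joliet, Norris, Tring}: C1→Tring 2·4=8, C2→Ashby 2·24=48, C3→Joliet 5·23=115, C4→Ashby 7·4=28, C5→Tring 6·7=42. Service 241; fixed 465; total 706.

Total cost: 706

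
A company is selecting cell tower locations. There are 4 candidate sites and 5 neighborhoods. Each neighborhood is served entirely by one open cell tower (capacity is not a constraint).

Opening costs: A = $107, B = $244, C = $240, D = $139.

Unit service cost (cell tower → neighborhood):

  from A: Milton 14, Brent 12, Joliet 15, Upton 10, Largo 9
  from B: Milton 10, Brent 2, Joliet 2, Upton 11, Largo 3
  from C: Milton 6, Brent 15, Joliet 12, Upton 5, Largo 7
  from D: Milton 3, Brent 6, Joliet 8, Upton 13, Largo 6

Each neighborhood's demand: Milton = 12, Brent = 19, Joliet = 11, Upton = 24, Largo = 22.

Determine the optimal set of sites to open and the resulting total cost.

Open B only; minimum total cost 754.

For any fixed open set, each neighborhood goes to its cheapest open site; total = fixed + service.
{B}: Milton→B 10·12=120, Brent→B 2·19=38, Joliet→B 2·11=22, Upton→B 11·24=264, Largo→B 3·22=66. Service 510; fixed 244; total 754.
{B, C}: service 318 + fixed 484 = 802
{B, D}: service 426 + fixed 383 = 809
{A, B, C, D}: service 282 + fixed 730 = 1012
No other subset beats 754.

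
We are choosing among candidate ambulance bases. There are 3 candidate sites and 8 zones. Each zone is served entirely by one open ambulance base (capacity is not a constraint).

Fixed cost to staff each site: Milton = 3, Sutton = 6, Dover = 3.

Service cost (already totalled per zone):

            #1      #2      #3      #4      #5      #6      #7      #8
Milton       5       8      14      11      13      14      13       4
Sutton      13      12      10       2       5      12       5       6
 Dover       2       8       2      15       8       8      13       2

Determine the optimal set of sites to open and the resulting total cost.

For any fixed open set, each zone goes to its cheapest open site; total = fixed + service.
{Sutton, Dover}: #1→Dover 2, #2→Dover 8, #3→Dover 2, #4→Sutton 2, #5→Sutton 5, #6→Dover 8, #7→Sutton 5, #8→Dover 2. Service 34; fixed 9; total 43.
{Milton, Sutton, Dover}: service 34 + fixed 12 = 46
{Milton, Sutton}: #1→Milton 5, #2→Milton 8, #3→Sutton 10, #4→Sutton 2, #5→Sutton 5, #6→Sutton 12, #7→Sutton 5, #8→Milton 4. Service 51; fixed 9; total 60.
{Milton}: service 82 + fixed 3 = 85
No other subset beats 43.

Open Sutton and Dover; minimum total cost 43.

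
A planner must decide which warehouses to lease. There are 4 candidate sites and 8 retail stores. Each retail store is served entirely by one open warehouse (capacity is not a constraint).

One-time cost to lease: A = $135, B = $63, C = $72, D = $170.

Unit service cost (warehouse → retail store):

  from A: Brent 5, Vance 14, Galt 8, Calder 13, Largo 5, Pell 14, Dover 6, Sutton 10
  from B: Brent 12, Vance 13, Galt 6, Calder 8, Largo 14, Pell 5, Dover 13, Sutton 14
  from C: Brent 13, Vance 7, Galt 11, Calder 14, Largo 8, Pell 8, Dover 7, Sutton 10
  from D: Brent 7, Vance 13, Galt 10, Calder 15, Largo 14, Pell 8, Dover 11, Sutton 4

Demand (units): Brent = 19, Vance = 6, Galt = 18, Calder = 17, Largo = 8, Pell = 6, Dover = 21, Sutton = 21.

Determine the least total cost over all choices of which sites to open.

For any fixed open set, each retail store goes to its cheapest open site; total = fixed + service.
{A, B}: Brent→A 5·19=95, Vance→B 13·6=78, Galt→B 6·18=108, Calder→B 8·17=136, Largo→A 5·8=40, Pell→B 5·6=30, Dover→A 6·21=126, Sutton→A 10·21=210. Service 823; fixed 198; total 1021.
{B, C, D}: service 744 + fixed 305 = 1049
{A, B, C}: service 787 + fixed 270 = 1057
{A, B, C, D}: service 661 + fixed 440 = 1101
(All 15 nonempty subsets were checked; A and B is lowest.)

Minimum total cost: 1021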